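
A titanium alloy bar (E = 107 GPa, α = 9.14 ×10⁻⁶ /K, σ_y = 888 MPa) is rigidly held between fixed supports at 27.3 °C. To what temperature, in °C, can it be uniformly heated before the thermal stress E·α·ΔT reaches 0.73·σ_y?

690 °C

E·α·ΔT = 648.2 MPa ⇒ ΔT = 648.2 / (107.0×10³ × 9.14×10⁻⁶) = 662.8 K.
T = 27.3 + 662.8 = 690.1 °C.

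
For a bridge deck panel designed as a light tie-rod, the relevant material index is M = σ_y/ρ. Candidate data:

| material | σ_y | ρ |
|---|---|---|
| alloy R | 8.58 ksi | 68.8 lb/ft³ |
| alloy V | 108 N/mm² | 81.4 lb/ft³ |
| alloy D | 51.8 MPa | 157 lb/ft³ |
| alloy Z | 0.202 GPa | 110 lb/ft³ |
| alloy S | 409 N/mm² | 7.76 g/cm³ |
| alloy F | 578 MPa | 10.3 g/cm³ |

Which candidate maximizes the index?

After converting to SI:
  alloy R: σ_y = 59.16 MPa, ρ = 1102 kg/m³
  alloy V: σ_y = 108.0 MPa, ρ = 1304 kg/m³
  alloy D: σ_y = 51.80 MPa, ρ = 2515 kg/m³
  alloy Z: σ_y = 202.0 MPa, ρ = 1762 kg/m³
  alloy S: σ_y = 409.0 MPa, ρ = 7760 kg/m³
  alloy F: σ_y = 578.0 MPa, ρ = 10300 kg/m³
  alloy Z: M = 115 kN·m/kg
  alloy V: M = 82.8 kN·m/kg
  alloy F: M = 56.1 kN·m/kg
  alloy R: M = 53.7 kN·m/kg
  alloy S: M = 52.7 kN·m/kg
  alloy D: M = 20.6 kN·m/kg
The maximum is for alloy Z.

alloy Z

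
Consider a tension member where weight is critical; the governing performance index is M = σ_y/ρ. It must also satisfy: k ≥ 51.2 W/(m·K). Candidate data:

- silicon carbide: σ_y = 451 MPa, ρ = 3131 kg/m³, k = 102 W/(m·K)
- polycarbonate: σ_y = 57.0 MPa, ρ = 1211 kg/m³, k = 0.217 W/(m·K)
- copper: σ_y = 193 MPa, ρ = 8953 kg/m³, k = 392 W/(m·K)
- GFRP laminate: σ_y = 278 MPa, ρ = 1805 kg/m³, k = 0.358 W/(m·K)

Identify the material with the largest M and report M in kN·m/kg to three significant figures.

silicon carbide, M = 144 kN·m/kg

Screen on constraints: k ≥ 51.2 W/(m·K). Survivors: silicon carbide, copper.
Computing M directly (units already consistent):
  silicon carbide: M = 144 kN·m/kg
  copper: M = 21.6 kN·m/kg
Silicon carbide has the largest M.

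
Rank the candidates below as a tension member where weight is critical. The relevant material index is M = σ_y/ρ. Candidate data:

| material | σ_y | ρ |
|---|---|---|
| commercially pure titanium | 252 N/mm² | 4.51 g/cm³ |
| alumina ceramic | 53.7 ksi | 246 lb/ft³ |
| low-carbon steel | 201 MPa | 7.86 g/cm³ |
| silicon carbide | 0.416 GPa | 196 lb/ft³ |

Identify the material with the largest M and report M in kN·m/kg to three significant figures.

silicon carbide, M = 133 kN·m/kg

After converting to SI:
  commercially pure titanium: σ_y = 252.0 MPa, ρ = 4510 kg/m³
  alumina ceramic: σ_y = 370.2 MPa, ρ = 3941 kg/m³
  low-carbon steel: σ_y = 201.0 MPa, ρ = 7860 kg/m³
  silicon carbide: σ_y = 416.0 MPa, ρ = 3140 kg/m³
  silicon carbide: M = 133 kN·m/kg
  alumina ceramic: M = 94.0 kN·m/kg
  commercially pure titanium: M = 55.9 kN·m/kg
  low-carbon steel: M = 25.6 kN·m/kg
Silicon carbide ranks first.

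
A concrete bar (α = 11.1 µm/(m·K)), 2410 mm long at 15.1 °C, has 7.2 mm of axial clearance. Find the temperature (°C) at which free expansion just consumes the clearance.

284 °C

α·L₀·ΔT = 7.2 mm ⇒ ΔT = 7.2 / (11.1×10⁻⁶ × 2410.0) = 269.1 K.
T = 15.1 + 269.1 = 284.2 °C.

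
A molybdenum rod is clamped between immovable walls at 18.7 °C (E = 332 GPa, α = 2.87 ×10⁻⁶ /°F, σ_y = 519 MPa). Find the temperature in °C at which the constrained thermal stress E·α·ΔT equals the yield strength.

321 °C

α = 2.87×10⁻⁶/°F × 9/5 = 5.17×10⁻⁶/K.
E·α·ΔT = 519.0 MPa ⇒ ΔT = 519.0 / (332.0×10³ × 5.17×10⁻⁶) = 302.6 K.
T = 18.7 + 302.6 = 321.3 °C.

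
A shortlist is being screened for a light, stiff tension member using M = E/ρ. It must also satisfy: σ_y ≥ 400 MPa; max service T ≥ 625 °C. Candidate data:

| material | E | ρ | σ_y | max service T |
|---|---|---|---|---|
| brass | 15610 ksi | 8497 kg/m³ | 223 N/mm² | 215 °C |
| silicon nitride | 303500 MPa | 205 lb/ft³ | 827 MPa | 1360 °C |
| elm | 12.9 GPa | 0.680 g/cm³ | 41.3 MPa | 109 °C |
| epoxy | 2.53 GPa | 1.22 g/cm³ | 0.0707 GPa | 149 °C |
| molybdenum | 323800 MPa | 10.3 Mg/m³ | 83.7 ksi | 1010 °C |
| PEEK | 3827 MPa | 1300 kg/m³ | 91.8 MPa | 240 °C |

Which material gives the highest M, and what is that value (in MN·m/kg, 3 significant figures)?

silicon nitride, M = 92.4 MN·m/kg

Screen on constraints: σ_y ≥ 400 MPa; max service T ≥ 625 °C. Survivors: silicon nitride, molybdenum.
Convert each candidate to consistent units, then evaluate M:
  silicon nitride: E = 303.5 GPa, ρ = 3284 kg/m³
  molybdenum: E = 323.8 GPa, ρ = 10300 kg/m³
  silicon nitride: M = 92.4 MN·m/kg
  molybdenum: M = 31.4 MN·m/kg
Silicon nitride has the largest M.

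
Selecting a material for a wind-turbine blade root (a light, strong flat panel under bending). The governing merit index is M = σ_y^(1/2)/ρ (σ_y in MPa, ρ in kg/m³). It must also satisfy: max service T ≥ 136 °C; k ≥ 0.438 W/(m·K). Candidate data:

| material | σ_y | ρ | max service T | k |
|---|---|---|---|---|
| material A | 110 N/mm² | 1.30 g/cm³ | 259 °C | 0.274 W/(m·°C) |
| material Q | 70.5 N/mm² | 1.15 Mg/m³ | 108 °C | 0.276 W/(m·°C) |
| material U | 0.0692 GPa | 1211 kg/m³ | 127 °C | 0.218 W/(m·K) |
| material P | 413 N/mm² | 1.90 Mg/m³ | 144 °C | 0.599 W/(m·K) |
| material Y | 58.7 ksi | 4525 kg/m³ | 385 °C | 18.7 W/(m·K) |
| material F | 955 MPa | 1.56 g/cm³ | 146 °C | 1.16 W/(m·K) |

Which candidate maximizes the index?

Screen on constraints: max service T ≥ 136 °C; k ≥ 0.438 W/(m·K). Survivors: material P, material Y, material F.
Normalizing units and computing the index:
  material P: σ_y = 413.0 MPa, ρ = 1900 kg/m³
  material Y: σ_y = 404.7 MPa, ρ = 4525 kg/m³
  material F: σ_y = 955.0 MPa, ρ = 1560 kg/m³
  material F: M = 19.8×10⁻³
  material P: M = 10.7×10⁻³
  material Y: M = 4.45×10⁻³
Highest index: material F.

material F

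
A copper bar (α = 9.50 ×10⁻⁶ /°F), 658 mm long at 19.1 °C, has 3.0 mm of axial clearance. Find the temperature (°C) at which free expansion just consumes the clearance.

286 °C

α = 9.50×10⁻⁶/°F × 9/5 = 17.1×10⁻⁶/K.
α·L₀·ΔT = 3.0 mm ⇒ ΔT = 3.0 / (17.1×10⁻⁶ × 658.0) = 266.6 K.
T = 19.1 + 266.6 = 285.7 °C.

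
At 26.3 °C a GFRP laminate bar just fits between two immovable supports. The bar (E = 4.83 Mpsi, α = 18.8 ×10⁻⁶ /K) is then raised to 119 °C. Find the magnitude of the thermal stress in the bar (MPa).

58.0 MPa

E = 4.83 Mpsi = 33.30 GPa.
ΔT = 92.70 K. Constrained thermal stress σ = E·α·ΔT = 33.30×10³ MPa × 18.8×10⁻⁶ × 92.70 = 58.0 MPa (compressive).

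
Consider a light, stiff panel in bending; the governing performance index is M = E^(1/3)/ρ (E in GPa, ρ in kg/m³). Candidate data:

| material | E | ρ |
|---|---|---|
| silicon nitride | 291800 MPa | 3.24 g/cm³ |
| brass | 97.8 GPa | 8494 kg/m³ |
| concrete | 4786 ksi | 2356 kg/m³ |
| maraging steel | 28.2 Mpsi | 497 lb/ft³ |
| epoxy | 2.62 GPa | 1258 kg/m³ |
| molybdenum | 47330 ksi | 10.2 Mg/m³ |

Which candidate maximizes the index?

silicon nitride

Convert each candidate to consistent units, then evaluate M:
  silicon nitride: E = 291.8 GPa, ρ = 3240 kg/m³
  brass: E = 97.80 GPa, ρ = 8494 kg/m³
  concrete: E = 33.00 GPa, ρ = 2356 kg/m³
  maraging steel: E = 194.4 GPa, ρ = 7961 kg/m³
  epoxy: E = 2.620 GPa, ρ = 1258 kg/m³
  molybdenum: E = 326.3 GPa, ρ = 10200 kg/m³
  silicon nitride: M = 2.05×10⁻³
  concrete: M = 1.36×10⁻³
  epoxy: M = 1.10×10⁻³
  maraging steel: M = 0.728×10⁻³
  molybdenum: M = 0.675×10⁻³
  brass: M = 0.542×10⁻³
Highest index: silicon nitride.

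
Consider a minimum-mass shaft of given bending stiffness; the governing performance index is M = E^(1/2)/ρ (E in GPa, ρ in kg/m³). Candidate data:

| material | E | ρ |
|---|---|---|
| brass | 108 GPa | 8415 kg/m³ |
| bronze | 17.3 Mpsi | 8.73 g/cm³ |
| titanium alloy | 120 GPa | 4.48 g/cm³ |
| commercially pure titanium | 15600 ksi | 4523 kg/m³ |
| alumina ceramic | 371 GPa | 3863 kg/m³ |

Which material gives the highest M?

After converting to SI:
  brass: E = 108.0 GPa, ρ = 8415 kg/m³
  bronze: E = 119.3 GPa, ρ = 8730 kg/m³
  titanium alloy: E = 120.0 GPa, ρ = 4480 kg/m³
  commercially pure titanium: E = 107.6 GPa, ρ = 4523 kg/m³
  alumina ceramic: E = 371.0 GPa, ρ = 3863 kg/m³
  alumina ceramic: M = 4.99×10⁻³
  titanium alloy: M = 2.45×10⁻³
  commercially pure titanium: M = 2.29×10⁻³
  bronze: M = 1.25×10⁻³
  brass: M = 1.23×10⁻³
The maximum is for alumina ceramic.

alumina ceramic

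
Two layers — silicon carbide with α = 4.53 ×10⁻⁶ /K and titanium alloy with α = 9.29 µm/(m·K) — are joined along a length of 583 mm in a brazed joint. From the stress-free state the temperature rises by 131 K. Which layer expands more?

titanium alloy

α(silicon carbide) = 4.53×10⁻⁶/K vs α(titanium alloy) = 9.29×10⁻⁶/K.
Higher α expands more for the same ΔT: titanium alloy.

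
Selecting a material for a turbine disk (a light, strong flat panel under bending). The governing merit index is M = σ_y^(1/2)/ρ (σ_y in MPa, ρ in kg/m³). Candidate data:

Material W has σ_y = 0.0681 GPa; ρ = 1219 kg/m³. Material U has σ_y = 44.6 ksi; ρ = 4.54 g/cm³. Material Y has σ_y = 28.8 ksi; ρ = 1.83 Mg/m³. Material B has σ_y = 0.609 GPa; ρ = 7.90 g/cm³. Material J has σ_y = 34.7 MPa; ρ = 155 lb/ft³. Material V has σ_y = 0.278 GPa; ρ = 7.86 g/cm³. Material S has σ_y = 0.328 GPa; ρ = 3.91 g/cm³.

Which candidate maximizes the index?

material Y

In SI units:
  material W: σ_y = 68.10 MPa, ρ = 1219 kg/m³
  material U: σ_y = 307.5 MPa, ρ = 4540 kg/m³
  material Y: σ_y = 198.6 MPa, ρ = 1830 kg/m³
  material B: σ_y = 609.0 MPa, ρ = 7900 kg/m³
  material J: σ_y = 34.70 MPa, ρ = 2483 kg/m³
  material V: σ_y = 278.0 MPa, ρ = 7860 kg/m³
  material S: σ_y = 328.0 MPa, ρ = 3910 kg/m³
  material Y: M = 7.70×10⁻³
  material W: M = 6.77×10⁻³
  material S: M = 4.63×10⁻³
  material U: M = 3.86×10⁻³
  material B: M = 3.12×10⁻³
  material J: M = 2.37×10⁻³
  material V: M = 2.12×10⁻³
Material Y ranks first.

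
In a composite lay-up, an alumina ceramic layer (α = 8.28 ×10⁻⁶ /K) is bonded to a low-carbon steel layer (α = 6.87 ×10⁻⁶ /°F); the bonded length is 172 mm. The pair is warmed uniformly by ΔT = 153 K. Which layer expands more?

low-carbon steel

low-carbon steel: α = 6.87×10⁻⁶/°F × 9/5 = 12.4×10⁻⁶/K.
α(alumina ceramic) = 8.28×10⁻⁶/K vs α(low-carbon steel) = 12.4×10⁻⁶/K.
Higher α expands more for the same ΔT: low-carbon steel.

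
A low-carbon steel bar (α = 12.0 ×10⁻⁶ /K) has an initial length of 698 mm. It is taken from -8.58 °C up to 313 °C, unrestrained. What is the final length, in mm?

ΔT = 313 − (-8.58) = 321.6 K.
ΔL = α·L₀·ΔT = 12.0×10⁻⁶ × 698 mm × 321.6 K = 2.69 mm.
L = L₀ + ΔL = 698 + 2.69 = 700.69 mm.

700.69 mm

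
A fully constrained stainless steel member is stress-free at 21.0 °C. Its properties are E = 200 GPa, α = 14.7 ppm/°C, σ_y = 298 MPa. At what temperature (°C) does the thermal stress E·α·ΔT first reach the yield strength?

122 °C

E·α·ΔT = 298.0 MPa ⇒ ΔT = 298.0 / (200.0×10³ × 14.7×10⁻⁶) = 101.4 K.
T = 21.0 + 101.4 = 122.4 °C.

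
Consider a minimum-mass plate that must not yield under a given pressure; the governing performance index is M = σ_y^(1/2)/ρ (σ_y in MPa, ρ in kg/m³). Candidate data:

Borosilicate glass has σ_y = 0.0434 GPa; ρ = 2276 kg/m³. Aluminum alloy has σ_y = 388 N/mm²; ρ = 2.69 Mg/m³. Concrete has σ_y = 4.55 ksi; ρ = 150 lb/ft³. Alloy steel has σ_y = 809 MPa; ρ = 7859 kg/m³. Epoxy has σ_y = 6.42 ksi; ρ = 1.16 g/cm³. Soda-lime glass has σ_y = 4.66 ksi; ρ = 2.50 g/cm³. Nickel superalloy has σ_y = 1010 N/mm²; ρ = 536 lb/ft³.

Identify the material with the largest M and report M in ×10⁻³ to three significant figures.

Normalizing units and computing the index:
  borosilicate glass: σ_y = 43.40 MPa, ρ = 2276 kg/m³
  aluminum alloy: σ_y = 388.0 MPa, ρ = 2690 kg/m³
  concrete: σ_y = 31.37 MPa, ρ = 2403 kg/m³
  alloy steel: σ_y = 809.0 MPa, ρ = 7859 kg/m³
  epoxy: σ_y = 44.26 MPa, ρ = 1160 kg/m³
  soda-lime glass: σ_y = 32.13 MPa, ρ = 2500 kg/m³
  nickel superalloy: σ_y = 1010 MPa, ρ = 8586 kg/m³
  aluminum alloy: M = 7.32×10⁻³
  epoxy: M = 5.74×10⁻³
  nickel superalloy: M = 3.70×10⁻³
  alloy steel: M = 3.62×10⁻³
  borosilicate glass: M = 2.89×10⁻³
  concrete: M = 2.33×10⁻³
  soda-lime glass: M = 2.27×10⁻³
The maximum is for aluminum alloy.

aluminum alloy, M = 7.32×10⁻³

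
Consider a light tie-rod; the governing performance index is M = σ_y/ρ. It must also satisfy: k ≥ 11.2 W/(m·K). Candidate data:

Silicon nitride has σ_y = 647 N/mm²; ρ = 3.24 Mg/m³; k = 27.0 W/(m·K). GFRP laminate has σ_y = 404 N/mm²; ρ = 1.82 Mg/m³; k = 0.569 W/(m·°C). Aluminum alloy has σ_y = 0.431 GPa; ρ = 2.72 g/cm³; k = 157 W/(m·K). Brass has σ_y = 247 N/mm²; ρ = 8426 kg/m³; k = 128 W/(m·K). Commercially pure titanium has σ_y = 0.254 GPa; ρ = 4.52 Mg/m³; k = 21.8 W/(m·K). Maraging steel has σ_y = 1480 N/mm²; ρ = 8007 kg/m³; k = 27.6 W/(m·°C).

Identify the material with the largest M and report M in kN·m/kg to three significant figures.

Screen on constraints: k ≥ 11.2 W/(m·K). Survivors: silicon nitride, aluminum alloy, brass, commercially pure titanium, maraging steel.
Convert each candidate to consistent units, then evaluate M:
  silicon nitride: σ_y = 647.0 MPa, ρ = 3240 kg/m³
  aluminum alloy: σ_y = 431.0 MPa, ρ = 2720 kg/m³
  brass: σ_y = 247.0 MPa, ρ = 8426 kg/m³
  commercially pure titanium: σ_y = 254.0 MPa, ρ = 4520 kg/m³
  maraging steel: σ_y = 1480 MPa, ρ = 8007 kg/m³
  silicon nitride: M = 200 kN·m/kg
  maraging steel: M = 185 kN·m/kg
  aluminum alloy: M = 158 kN·m/kg
  commercially pure titanium: M = 56.2 kN·m/kg
  brass: M = 29.3 kN·m/kg
The maximum is for silicon nitride.

silicon nitride, M = 200 kN·m/kg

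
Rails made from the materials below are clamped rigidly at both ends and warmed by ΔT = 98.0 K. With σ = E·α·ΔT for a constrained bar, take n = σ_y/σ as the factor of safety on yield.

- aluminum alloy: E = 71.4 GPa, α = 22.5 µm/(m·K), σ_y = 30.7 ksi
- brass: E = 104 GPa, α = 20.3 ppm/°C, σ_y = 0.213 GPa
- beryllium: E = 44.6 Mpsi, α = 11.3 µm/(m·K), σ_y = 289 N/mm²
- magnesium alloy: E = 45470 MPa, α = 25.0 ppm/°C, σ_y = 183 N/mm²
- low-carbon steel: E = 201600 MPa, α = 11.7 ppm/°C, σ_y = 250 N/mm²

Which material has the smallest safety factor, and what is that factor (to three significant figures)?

Converting E to GPa, α to ×10⁻⁶/K, σ_y to MPa, then σ and n for each:
  aluminum alloy: E = 71.40, α = 22.5, σ_y = 211.7 → σ = 157 MPa, n = 1.34
  brass: E = 104.0, α = 20.3, σ_y = 213.0 → σ = 207 MPa, n = 1.03
  beryllium: E = 307.5, α = 11.3, σ_y = 289.0 → σ = 341 MPa, n = 0.849
  magnesium alloy: E = 45.47, α = 25.0, σ_y = 183.0 → σ = 111 MPa, n = 1.64
  low-carbon steel: E = 201.6, α = 11.7, σ_y = 250.0 → σ = 231 MPa, n = 1.08
Smallest n: beryllium with n = 0.849.

beryllium, n = 0.849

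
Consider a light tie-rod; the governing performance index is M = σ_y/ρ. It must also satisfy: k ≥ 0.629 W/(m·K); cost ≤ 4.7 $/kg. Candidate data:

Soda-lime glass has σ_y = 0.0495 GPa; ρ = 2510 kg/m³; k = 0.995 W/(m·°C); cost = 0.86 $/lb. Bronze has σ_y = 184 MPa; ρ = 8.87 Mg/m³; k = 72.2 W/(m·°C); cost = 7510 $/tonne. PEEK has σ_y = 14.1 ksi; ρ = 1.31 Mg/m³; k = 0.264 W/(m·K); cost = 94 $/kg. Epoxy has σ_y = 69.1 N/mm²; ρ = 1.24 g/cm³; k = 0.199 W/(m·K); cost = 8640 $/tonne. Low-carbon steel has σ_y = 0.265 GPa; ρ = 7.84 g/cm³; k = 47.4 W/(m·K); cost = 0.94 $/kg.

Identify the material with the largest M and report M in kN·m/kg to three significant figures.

Screen on constraints: k ≥ 0.629 W/(m·K); cost ≤ 4.7 $/kg. Survivors: soda-lime glass, low-carbon steel.
Normalizing units and computing the index:
  soda-lime glass: σ_y = 49.50 MPa, ρ = 2510 kg/m³
  low-carbon steel: σ_y = 265.0 MPa, ρ = 7840 kg/m³
  low-carbon steel: M = 33.8 kN·m/kg
  soda-lime glass: M = 19.7 kN·m/kg
Low-carbon steel has the largest M.

low-carbon steel, M = 33.8 kN·m/kg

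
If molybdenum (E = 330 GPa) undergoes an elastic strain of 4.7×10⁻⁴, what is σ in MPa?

155 MPa

σ = E·ε = 330000 MPa × 4.7×10⁻⁴ = 155 MPa.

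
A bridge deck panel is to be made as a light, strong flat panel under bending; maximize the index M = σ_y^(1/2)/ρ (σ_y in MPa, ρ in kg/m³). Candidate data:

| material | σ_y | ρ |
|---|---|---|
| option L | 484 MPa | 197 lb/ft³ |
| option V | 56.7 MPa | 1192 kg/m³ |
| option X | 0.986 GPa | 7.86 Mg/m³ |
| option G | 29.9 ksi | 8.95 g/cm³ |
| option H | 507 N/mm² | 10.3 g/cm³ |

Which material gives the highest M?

Normalizing units and computing the index:
  option L: σ_y = 484.0 MPa, ρ = 3156 kg/m³
  option V: σ_y = 56.70 MPa, ρ = 1192 kg/m³
  option X: σ_y = 986.0 MPa, ρ = 7860 kg/m³
  option G: σ_y = 206.2 MPa, ρ = 8950 kg/m³
  option H: σ_y = 507.0 MPa, ρ = 10300 kg/m³
  option L: M = 6.97×10⁻³
  option V: M = 6.32×10⁻³
  option X: M = 3.99×10⁻³
  option H: M = 2.19×10⁻³
  option G: M = 1.60×10⁻³
Option L has the largest M.

option L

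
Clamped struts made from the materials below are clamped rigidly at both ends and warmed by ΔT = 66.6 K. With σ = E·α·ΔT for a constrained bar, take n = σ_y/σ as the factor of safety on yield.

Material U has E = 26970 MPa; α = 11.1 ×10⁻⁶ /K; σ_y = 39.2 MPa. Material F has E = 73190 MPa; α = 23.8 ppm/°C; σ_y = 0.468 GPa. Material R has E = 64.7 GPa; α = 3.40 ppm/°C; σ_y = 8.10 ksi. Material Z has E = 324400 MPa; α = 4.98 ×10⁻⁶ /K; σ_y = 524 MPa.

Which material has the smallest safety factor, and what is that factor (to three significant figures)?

material U, n = 1.97

In consistent units (E in GPa, α in ×10⁻⁶/K, σ_y in MPa):
  material U: E = 26.97, α = 11.1, σ_y = 39.20 → σ = 19.9 MPa, n = 1.97
  material F: E = 73.19, α = 23.8, σ_y = 468.0 → σ = 116 MPa, n = 4.03
  material R: E = 64.70, α = 3.40, σ_y = 55.85 → σ = 14.7 MPa, n = 3.81
  material Z: E = 324.4, α = 4.98, σ_y = 524.0 → σ = 108 MPa, n = 4.87
Smallest n: material U with n = 1.97.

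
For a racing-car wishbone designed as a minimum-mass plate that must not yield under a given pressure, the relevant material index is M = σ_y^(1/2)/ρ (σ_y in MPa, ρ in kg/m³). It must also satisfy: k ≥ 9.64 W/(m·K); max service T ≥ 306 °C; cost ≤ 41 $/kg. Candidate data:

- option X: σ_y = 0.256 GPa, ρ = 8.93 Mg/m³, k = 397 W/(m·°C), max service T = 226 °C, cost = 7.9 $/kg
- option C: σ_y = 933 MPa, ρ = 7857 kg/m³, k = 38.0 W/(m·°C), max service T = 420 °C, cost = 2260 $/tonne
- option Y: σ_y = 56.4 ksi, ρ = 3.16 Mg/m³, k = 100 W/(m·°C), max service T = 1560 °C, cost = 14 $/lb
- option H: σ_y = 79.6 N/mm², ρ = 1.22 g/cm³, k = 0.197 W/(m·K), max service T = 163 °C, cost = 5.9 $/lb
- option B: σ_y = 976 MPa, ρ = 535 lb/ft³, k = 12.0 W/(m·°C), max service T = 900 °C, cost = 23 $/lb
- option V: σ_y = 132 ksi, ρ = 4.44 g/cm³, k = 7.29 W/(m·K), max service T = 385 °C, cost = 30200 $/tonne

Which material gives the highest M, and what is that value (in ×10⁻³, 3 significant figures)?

Screen on constraints: k ≥ 9.64 W/(m·K); max service T ≥ 306 °C; cost ≤ 41 $/kg. Survivors: option C, option Y.
Convert each candidate to consistent units, then evaluate M:
  option C: σ_y = 933.0 MPa, ρ = 7857 kg/m³
  option Y: σ_y = 388.9 MPa, ρ = 3160 kg/m³
  option Y: M = 6.24×10⁻³
  option C: M = 3.89×10⁻³
The maximum is for option Y.

option Y, M = 6.24×10⁻³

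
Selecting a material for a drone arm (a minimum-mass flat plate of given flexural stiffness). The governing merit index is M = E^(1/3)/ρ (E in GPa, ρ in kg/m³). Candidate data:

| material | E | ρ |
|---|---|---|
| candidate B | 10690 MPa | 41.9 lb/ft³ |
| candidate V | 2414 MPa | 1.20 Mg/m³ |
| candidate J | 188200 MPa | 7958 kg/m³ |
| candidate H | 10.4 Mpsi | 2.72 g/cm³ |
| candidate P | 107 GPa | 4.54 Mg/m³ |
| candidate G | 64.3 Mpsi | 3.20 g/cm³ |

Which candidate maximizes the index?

candidate B

Convert each candidate to consistent units, then evaluate M:
  candidate B: E = 10.69 GPa, ρ = 671.2 kg/m³
  candidate V: E = 2.414 GPa, ρ = 1200 kg/m³
  candidate J: E = 188.2 GPa, ρ = 7958 kg/m³
  candidate H: E = 71.71 GPa, ρ = 2720 kg/m³
  candidate P: E = 107.0 GPa, ρ = 4540 kg/m³
  candidate G: E = 443.3 GPa, ρ = 3200 kg/m³
  candidate B: M = 3.28×10⁻³
  candidate G: M = 2.38×10⁻³
  candidate H: M = 1.53×10⁻³
  candidate V: M = 1.12×10⁻³
  candidate P: M = 1.05×10⁻³
  candidate J: M = 0.720×10⁻³
Highest index: candidate B.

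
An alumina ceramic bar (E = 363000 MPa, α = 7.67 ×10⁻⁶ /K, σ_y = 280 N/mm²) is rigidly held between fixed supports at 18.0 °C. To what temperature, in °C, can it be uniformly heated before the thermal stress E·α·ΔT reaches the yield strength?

119 °C

E = 363000 MPa = 363.0 GPa.
σ_y = 280 N/mm² = 280.0 MPa.
E·α·ΔT = 280.0 MPa ⇒ ΔT = 280.0 / (363.0×10³ × 7.67×10⁻⁶) = 100.6 K.
T = 18.0 + 100.6 = 118.6 °C.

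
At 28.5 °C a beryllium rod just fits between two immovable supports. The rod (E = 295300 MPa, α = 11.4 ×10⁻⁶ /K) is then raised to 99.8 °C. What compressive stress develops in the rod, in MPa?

E = 295300 MPa = 295.3 GPa.
ΔT = 71.30 K. Constrained thermal stress σ = E·α·ΔT = 295.3×10³ MPa × 11.4×10⁻⁶ × 71.30 = 240 MPa (compressive).

240 MPa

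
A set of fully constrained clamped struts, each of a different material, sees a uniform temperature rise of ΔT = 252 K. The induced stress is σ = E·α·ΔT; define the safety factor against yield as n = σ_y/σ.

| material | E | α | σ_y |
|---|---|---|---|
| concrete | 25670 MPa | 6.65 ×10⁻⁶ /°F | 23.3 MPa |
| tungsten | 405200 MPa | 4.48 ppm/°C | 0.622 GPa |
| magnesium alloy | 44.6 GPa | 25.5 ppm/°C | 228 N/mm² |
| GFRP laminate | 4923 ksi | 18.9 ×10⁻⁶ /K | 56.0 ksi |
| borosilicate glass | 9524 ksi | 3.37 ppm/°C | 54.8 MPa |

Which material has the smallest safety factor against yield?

concrete

Per material, after unit conversion:
  concrete: E = 25.67, α = 12.0, σ_y = 23.30 → σ = 77.4 MPa, n = 0.301
  tungsten: E = 405.2, α = 4.48, σ_y = 622.0 → σ = 457 MPa, n = 1.36
  magnesium alloy: E = 44.60, α = 25.5, σ_y = 228.0 → σ = 287 MPa, n = 0.796
  GFRP laminate: E = 33.94, α = 18.9, σ_y = 386.1 → σ = 162 MPa, n = 2.39
  borosilicate glass: E = 65.67, α = 3.37, σ_y = 54.80 → σ = 55.8 MPa, n = 0.983
Concrete has the lowest safety factor, n = 0.301.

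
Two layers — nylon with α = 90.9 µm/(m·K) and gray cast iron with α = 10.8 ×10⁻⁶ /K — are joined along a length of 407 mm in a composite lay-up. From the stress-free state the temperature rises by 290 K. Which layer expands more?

α(nylon) = 90.9×10⁻⁶/K vs α(gray cast iron) = 10.8×10⁻⁶/K.
Higher α expands more for the same ΔT: nylon.

nylon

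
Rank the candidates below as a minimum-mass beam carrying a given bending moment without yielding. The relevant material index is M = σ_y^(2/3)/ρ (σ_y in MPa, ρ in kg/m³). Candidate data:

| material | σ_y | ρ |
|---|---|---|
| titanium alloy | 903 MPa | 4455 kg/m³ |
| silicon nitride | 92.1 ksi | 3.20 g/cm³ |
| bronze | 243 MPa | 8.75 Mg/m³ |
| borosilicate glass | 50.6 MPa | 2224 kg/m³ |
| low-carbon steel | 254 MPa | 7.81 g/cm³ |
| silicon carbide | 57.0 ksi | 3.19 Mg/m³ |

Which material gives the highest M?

silicon nitride

Convert each candidate to consistent units, then evaluate M:
  titanium alloy: σ_y = 903.0 MPa, ρ = 4455 kg/m³
  silicon nitride: σ_y = 635.0 MPa, ρ = 3200 kg/m³
  bronze: σ_y = 243.0 MPa, ρ = 8750 kg/m³
  borosilicate glass: σ_y = 50.60 MPa, ρ = 2224 kg/m³
  low-carbon steel: σ_y = 254.0 MPa, ρ = 7810 kg/m³
  silicon carbide: σ_y = 393.0 MPa, ρ = 3190 kg/m³
  silicon nitride: M = 23.1×10⁻³
  titanium alloy: M = 21.0×10⁻³
  silicon carbide: M = 16.8×10⁻³
  borosilicate glass: M = 6.15×10⁻³
  low-carbon steel: M = 5.14×10⁻³
  bronze: M = 4.45×10⁻³
Silicon nitride ranks first.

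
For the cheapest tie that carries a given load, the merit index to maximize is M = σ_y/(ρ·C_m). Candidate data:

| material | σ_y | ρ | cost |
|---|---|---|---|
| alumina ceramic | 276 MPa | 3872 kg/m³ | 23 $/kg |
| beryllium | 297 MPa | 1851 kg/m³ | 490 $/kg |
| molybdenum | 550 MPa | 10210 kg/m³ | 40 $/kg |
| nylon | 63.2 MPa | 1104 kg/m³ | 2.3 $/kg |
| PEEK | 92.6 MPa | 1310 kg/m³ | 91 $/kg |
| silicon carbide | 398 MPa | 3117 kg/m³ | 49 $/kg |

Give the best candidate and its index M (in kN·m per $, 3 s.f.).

Computing M directly (units already consistent):
  nylon: M = 24.9 kN·m per $
  alumina ceramic: M = 3.10 kN·m per $
  silicon carbide: M = 2.61 kN·m per $
  molybdenum: M = 1.35 kN·m per $
  PEEK: M = 0.777 kN·m per $
  beryllium: M = 0.327 kN·m per $
Nylon has the largest M.

nylon, M = 24.9 kN·m per $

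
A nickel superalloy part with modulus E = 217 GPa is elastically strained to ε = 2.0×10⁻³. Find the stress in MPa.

σ = E·ε = 217000 MPa × 2.0×10⁻³ = 434 MPa.

434 MPa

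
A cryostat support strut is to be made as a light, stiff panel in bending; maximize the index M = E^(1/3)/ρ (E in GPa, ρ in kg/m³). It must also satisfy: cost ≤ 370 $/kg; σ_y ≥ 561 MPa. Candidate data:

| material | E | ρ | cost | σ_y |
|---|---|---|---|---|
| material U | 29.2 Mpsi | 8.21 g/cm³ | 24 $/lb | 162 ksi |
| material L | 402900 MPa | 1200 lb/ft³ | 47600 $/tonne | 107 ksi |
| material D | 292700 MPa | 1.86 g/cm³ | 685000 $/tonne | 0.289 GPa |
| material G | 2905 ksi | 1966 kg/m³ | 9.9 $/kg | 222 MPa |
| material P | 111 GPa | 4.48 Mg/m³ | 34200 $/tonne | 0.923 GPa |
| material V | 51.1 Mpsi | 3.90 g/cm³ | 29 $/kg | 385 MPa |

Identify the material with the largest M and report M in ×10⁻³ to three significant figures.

Screen on constraints: cost ≤ 370 $/kg; σ_y ≥ 561 MPa. Survivors: material U, material L, material P.
Normalizing units and computing the index:
  material U: E = 201.3 GPa, ρ = 8210 kg/m³
  material L: E = 402.9 GPa, ρ = 19220 kg/m³
  material P: E = 111.0 GPa, ρ = 4480 kg/m³
  material P: M = 1.07×10⁻³
  material U: M = 0.714×10⁻³
  material L: M = 0.384×10⁻³
Material P ranks first.

material P, M = 1.07×10⁻³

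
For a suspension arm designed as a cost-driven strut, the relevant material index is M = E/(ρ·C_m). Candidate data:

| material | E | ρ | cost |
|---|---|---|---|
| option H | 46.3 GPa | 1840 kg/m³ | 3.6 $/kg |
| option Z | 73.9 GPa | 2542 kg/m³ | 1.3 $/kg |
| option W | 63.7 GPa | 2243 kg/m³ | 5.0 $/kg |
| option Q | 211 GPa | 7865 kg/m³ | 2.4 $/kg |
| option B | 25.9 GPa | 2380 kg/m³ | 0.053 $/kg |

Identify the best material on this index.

option B

Per-candidate index values:
  option B: M = 205 MN·m per $
  option Z: M = 22.4 MN·m per $
  option Q: M = 11.2 MN·m per $
  option H: M = 6.99 MN·m per $
  option W: M = 5.68 MN·m per $
Option B has the largest M.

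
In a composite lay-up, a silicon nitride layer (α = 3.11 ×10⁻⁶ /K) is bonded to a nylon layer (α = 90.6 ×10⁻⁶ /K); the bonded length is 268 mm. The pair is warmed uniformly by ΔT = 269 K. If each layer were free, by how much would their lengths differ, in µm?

6310 µm

Δα = |3.11 − 90.6|×10⁻⁶/K = 87.5×10⁻⁶/K.
ΔL_mismatch = Δα·L·ΔT = 87.5×10⁻⁶ × 268.0 mm × 269.0 K = 6310 µm.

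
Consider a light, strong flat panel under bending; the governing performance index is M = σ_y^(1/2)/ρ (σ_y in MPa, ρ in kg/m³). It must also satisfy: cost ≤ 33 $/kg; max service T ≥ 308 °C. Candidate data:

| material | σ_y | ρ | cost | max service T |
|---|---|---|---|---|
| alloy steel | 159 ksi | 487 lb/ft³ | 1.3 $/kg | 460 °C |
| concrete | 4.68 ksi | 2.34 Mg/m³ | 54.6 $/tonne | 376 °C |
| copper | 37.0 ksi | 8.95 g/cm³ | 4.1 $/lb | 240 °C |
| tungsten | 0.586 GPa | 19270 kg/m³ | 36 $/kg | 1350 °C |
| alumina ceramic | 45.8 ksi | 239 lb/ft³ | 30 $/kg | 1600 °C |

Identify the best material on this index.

alumina ceramic

Screen on constraints: cost ≤ 33 $/kg; max service T ≥ 308 °C. Survivors: alloy steel, concrete, alumina ceramic.
Putting every candidate on a common basis:
  alloy steel: σ_y = 1096 MPa, ρ = 7801 kg/m³
  concrete: σ_y = 32.27 MPa, ρ = 2340 kg/m³
  alumina ceramic: σ_y = 315.8 MPa, ρ = 3828 kg/m³
  alumina ceramic: M = 4.64×10⁻³
  alloy steel: M = 4.24×10⁻³
  concrete: M = 2.43×10⁻³
Highest index: alumina ceramic.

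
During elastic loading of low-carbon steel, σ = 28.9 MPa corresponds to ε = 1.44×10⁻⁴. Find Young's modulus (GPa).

201 GPa

E = σ/ε = 28.9 MPa / 1.44×10⁻⁴ = 200700 MPa = 201 GPa.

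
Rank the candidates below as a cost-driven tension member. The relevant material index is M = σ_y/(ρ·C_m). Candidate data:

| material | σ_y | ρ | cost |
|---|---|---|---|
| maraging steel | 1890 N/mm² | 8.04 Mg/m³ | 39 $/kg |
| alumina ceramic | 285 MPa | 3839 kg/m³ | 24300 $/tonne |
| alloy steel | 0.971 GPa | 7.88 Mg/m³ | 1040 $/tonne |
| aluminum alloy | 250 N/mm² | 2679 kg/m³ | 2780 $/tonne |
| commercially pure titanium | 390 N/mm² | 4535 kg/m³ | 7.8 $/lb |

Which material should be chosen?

alloy steel

In SI units:
  maraging steel: σ_y = 1890 MPa, ρ = 8040 kg/m³, cost = 39.00 $/kg
  alumina ceramic: σ_y = 285.0 MPa, ρ = 3839 kg/m³, cost = 24.30 $/kg
  alloy steel: σ_y = 971.0 MPa, ρ = 7880 kg/m³, cost = 1.040 $/kg
  aluminum alloy: σ_y = 250.0 MPa, ρ = 2679 kg/m³, cost = 2.780 $/kg
  commercially pure titanium: σ_y = 390.0 MPa, ρ = 4535 kg/m³, cost = 17.20 $/kg
  alloy steel: M = 118 kN·m per $
  aluminum alloy: M = 33.6 kN·m per $
  maraging steel: M = 6.03 kN·m per $
  commercially pure titanium: M = 5.00 kN·m per $
  alumina ceramic: M = 3.06 kN·m per $
The maximum is for alloy steel.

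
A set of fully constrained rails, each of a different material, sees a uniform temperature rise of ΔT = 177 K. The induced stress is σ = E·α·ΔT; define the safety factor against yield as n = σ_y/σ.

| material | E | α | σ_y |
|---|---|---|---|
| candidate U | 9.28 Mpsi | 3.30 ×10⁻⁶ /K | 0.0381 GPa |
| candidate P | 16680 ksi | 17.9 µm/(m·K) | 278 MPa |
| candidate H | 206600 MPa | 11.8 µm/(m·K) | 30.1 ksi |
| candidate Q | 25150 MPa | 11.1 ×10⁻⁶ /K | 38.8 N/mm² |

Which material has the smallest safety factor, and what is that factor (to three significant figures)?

Converting E to GPa, α to ×10⁻⁶/K, σ_y to MPa, then σ and n for each:
  candidate U: E = 63.98, α = 3.30, σ_y = 38.10 → σ = 37.4 MPa, n = 1.02
  candidate P: E = 115.0, α = 17.9, σ_y = 278.0 → σ = 364 MPa, n = 0.763
  candidate H: E = 206.6, α = 11.8, σ_y = 207.5 → σ = 432 MPa, n = 0.481
  candidate Q: E = 25.15, α = 11.1, σ_y = 38.80 → σ = 49.4 MPa, n = 0.785
Smallest n: candidate H with n = 0.481.

candidate H, n = 0.481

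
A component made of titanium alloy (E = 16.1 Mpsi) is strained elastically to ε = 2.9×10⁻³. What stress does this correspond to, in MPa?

322 MPa

E = 16.1 Mpsi = 111.0 GPa.
σ = E·ε = 111000 MPa × 2.9×10⁻³ = 322 MPa.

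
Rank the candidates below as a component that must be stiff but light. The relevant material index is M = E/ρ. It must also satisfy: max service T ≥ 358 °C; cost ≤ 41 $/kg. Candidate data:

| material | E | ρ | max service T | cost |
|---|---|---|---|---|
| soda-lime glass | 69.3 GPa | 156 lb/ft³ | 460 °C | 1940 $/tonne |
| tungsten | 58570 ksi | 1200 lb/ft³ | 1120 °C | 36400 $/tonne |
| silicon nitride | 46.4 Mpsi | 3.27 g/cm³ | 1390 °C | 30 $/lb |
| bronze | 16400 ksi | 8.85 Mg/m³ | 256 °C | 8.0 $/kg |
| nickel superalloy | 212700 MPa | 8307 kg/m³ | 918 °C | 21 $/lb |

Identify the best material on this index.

Screen on constraints: max service T ≥ 358 °C; cost ≤ 41 $/kg. Survivors: soda-lime glass, tungsten.
Putting every candidate on a common basis:
  soda-lime glass: E = 69.30 GPa, ρ = 2499 kg/m³
  tungsten: E = 403.8 GPa, ρ = 19220 kg/m³
  soda-lime glass: M = 27.7 MN·m/kg
  tungsten: M = 21.0 MN·m/kg
Highest index: soda-lime glass.

soda-lime glass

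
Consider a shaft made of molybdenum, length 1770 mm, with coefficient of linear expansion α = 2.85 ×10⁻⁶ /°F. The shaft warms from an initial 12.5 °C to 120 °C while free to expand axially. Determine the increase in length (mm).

0.976 mm

Convert α: 2.85×10⁻⁶/°F × (9/5) = 5.13×10⁻⁶/K.
ΔT = 120 − 12.5 = 107.5 K.
ΔL = α·L₀·ΔT = 5.13×10⁻⁶ × 1770 mm × 107.5 K = 0.976 mm.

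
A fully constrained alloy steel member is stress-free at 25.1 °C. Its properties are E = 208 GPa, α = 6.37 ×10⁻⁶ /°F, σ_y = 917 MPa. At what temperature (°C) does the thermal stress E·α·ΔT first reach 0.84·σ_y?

α = 6.37×10⁻⁶/°F × 9/5 = 11.5×10⁻⁶/K.
E·α·ΔT = 770.3 MPa ⇒ ΔT = 770.3 / (208.0×10³ × 11.5×10⁻⁶) = 323.0 K.
T = 25.1 + 323.0 = 348.1 °C.

348 °C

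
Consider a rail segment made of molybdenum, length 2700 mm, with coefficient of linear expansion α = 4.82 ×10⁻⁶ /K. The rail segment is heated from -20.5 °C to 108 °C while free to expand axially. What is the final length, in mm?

ΔT = 108 − (-20.5) = 128.5 K.
ΔL = α·L₀·ΔT = 4.82×10⁻⁶ × 2700 mm × 128.5 K = 1.67 mm.
L = L₀ + ΔL = 2700 + 1.67 = 2701.7 mm.

2701.7 mm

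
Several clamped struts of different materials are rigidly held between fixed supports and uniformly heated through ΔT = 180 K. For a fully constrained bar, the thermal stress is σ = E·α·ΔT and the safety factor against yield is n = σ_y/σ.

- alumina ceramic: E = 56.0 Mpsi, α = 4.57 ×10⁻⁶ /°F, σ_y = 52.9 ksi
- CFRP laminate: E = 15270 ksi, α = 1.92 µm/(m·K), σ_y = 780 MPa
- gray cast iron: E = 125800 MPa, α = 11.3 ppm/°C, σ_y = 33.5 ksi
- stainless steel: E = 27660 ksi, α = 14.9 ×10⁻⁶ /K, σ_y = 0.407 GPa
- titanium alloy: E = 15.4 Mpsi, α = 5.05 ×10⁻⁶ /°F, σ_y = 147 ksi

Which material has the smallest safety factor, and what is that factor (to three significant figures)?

alumina ceramic, n = 0.638

In consistent units (E in GPa, α in ×10⁻⁶/K, σ_y in MPa):
  alumina ceramic: E = 386.1, α = 8.23, σ_y = 364.7 → σ = 572 MPa, n = 0.638
  CFRP laminate: E = 105.3, α = 1.92, σ_y = 780.0 → σ = 36.4 MPa, n = 21.4
  gray cast iron: E = 125.8, α = 11.3, σ_y = 231.0 → σ = 256 MPa, n = 0.903
  stainless steel: E = 190.7, α = 14.9, σ_y = 407.0 → σ = 511 MPa, n = 0.796
  titanium alloy: E = 106.2, α = 9.09, σ_y = 1014 → σ = 174 MPa, n = 5.83
The minimum is alumina ceramic at n = 0.638.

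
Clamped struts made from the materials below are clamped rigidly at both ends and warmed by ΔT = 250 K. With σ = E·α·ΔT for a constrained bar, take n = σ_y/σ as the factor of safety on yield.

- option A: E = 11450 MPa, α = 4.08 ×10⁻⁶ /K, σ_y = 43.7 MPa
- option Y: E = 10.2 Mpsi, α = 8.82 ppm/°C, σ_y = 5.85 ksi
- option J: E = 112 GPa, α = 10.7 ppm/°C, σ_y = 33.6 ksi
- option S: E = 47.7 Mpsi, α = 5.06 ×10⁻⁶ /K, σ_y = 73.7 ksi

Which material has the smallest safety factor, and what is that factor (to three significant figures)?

option Y, n = 0.260

In consistent units (E in GPa, α in ×10⁻⁶/K, σ_y in MPa):
  option A: E = 11.45, α = 4.08, σ_y = 43.70 → σ = 11.7 MPa, n = 3.74
  option Y: E = 70.33, α = 8.82, σ_y = 40.33 → σ = 155 MPa, n = 0.260
  option J: E = 112.0, α = 10.7, σ_y = 231.7 → σ = 300 MPa, n = 0.773
  option S: E = 328.9, α = 5.06, σ_y = 508.1 → σ = 416 MPa, n = 1.22
Smallest n: option Y with n = 0.260.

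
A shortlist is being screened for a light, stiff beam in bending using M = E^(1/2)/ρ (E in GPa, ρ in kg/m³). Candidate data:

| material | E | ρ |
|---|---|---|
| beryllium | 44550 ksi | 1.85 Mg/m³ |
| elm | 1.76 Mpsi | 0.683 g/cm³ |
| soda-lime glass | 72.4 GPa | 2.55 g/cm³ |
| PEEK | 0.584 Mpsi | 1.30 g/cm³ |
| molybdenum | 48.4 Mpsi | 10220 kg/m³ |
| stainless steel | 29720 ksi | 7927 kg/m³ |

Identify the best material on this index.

beryllium

Putting every candidate on a common basis:
  beryllium: E = 307.2 GPa, ρ = 1850 kg/m³
  elm: E = 12.13 GPa, ρ = 683.0 kg/m³
  soda-lime glass: E = 72.40 GPa, ρ = 2550 kg/m³
  PEEK: E = 4.027 GPa, ρ = 1300 kg/m³
  molybdenum: E = 333.7 GPa, ρ = 10220 kg/m³
  stainless steel: E = 204.9 GPa, ρ = 7927 kg/m³
  beryllium: M = 9.47×10⁻³
  elm: M = 5.10×10⁻³
  soda-lime glass: M = 3.34×10⁻³
  stainless steel: M = 1.81×10⁻³
  molybdenum: M = 1.79×10⁻³
  PEEK: M = 1.54×10⁻³
Highest index: beryllium.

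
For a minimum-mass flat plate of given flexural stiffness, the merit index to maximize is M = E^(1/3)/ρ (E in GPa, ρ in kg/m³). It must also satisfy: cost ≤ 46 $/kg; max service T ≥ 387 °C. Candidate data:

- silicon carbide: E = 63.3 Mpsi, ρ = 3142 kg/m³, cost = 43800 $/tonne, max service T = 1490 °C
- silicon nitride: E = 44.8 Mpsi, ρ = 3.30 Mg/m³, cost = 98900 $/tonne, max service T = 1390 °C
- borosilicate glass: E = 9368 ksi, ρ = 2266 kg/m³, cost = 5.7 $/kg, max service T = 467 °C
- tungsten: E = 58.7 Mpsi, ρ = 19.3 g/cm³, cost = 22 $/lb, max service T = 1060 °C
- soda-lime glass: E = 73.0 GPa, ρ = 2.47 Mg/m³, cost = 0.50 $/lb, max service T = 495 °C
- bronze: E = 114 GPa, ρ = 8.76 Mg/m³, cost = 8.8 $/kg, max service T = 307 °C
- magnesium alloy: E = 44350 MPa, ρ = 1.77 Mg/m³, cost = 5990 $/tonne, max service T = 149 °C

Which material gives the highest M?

Screen on constraints: cost ≤ 46 $/kg; max service T ≥ 387 °C. Survivors: silicon carbide, borosilicate glass, soda-lime glass.
Putting every candidate on a common basis:
  silicon carbide: E = 436.4 GPa, ρ = 3142 kg/m³
  borosilicate glass: E = 64.59 GPa, ρ = 2266 kg/m³
  soda-lime glass: E = 73.00 GPa, ρ = 2470 kg/m³
  silicon carbide: M = 2.41×10⁻³
  borosilicate glass: M = 1.77×10⁻³
  soda-lime glass: M = 1.69×10⁻³
Highest index: silicon carbide.

silicon carbide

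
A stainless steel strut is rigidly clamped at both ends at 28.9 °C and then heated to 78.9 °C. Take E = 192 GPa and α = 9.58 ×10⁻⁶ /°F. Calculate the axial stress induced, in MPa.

α = 9.58×10⁻⁶/°F × 9/5 = 17.2×10⁻⁶/K.
ΔT = 50.00 K. Constrained thermal stress σ = E·α·ΔT = 192.0×10³ MPa × 17.2×10⁻⁶ × 50.00 = 166 MPa (compressive).

166 MPa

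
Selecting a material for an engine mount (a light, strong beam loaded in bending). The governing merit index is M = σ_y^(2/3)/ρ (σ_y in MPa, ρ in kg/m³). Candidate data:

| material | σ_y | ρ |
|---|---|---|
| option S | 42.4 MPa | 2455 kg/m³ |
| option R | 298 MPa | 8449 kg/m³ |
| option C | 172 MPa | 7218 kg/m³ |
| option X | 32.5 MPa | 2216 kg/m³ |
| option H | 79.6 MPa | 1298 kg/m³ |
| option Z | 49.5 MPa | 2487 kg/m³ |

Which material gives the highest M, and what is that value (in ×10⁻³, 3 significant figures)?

Computing M directly (units already consistent):
  option H: M = 14.3×10⁻³
  option Z: M = 5.42×10⁻³
  option R: M = 5.28×10⁻³
  option S: M = 4.95×10⁻³
  option X: M = 4.60×10⁻³
  option C: M = 4.28×10⁻³
Option H has the largest M.

option H, M = 14.3×10⁻³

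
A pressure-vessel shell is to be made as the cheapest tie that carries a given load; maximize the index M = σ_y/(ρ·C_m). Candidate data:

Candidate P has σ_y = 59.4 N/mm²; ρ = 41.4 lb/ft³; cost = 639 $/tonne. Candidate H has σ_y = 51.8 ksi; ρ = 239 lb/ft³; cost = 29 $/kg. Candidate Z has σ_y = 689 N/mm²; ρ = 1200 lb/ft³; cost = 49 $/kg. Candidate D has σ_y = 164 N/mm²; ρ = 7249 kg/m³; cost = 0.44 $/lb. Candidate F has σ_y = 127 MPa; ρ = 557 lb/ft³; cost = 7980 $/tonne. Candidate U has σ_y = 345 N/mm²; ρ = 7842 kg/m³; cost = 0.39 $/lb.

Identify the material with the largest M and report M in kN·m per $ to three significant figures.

Putting every candidate on a common basis:
  candidate P: σ_y = 59.40 MPa, ρ = 663.2 kg/m³, cost = 0.6390 $/kg
  candidate H: σ_y = 357.1 MPa, ρ = 3828 kg/m³, cost = 29.00 $/kg
  candidate Z: σ_y = 689.0 MPa, ρ = 19220 kg/m³, cost = 49.00 $/kg
  candidate D: σ_y = 164.0 MPa, ρ = 7249 kg/m³, cost = 0.9700 $/kg
  candidate F: σ_y = 127.0 MPa, ρ = 8922 kg/m³, cost = 7.980 $/kg
  candidate U: σ_y = 345.0 MPa, ρ = 7842 kg/m³, cost = 0.8598 $/kg
  candidate P: M = 140 kN·m per $
  candidate U: M = 51.2 kN·m per $
  candidate D: M = 23.3 kN·m per $
  candidate H: M = 3.22 kN·m per $
  candidate F: M = 1.78 kN·m per $
  candidate Z: M = 0.732 kN·m per $
Candidate P ranks first.

candidate P, M = 140 kN·m per $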